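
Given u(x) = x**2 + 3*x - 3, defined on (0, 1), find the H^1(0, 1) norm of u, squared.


||u||_{H^1}^2 = 571/30

The H^1 norm (squared) on an interval (0, L) is
  ||u||_{H^1}^2 = ∫_0^L u(x)^2 dx + ∫_0^L u'(x)^2 dx.
Compute u'(x) = 2*x + 3.
Then u(x)^2 = x**4 + 6*x**3 + 3*x**2 - 18*x + 9 and u'(x)^2 = 4*x**2 + 12*x + 9.
Integrate each monomial from 0 to 1 using ∫_0^1 c·x^n dx = c·1^(n+1)/(n+1):
  ∫_0^1 u(x)^2 dx = ∫_0^1 (x^4 + 6*x^3 + 3*x^2 - 18*x + 9) dx. Term by term:
    ∫_0^1 x^4 dx = 1/5;  ∫_0^1 6*x^3 dx = 3/2;  ∫_0^1 3*x^2 dx = 1;
    ∫_0^1 -18*x dx = -9;  ∫_0^1 9 dx = 9.
  Sum: 1/5 + 3/2 + 1 − 9 + 9 = 27/10.
  ∫_0^1 u'(x)^2 dx = ∫_0^1 (4*x^2 + 12*x + 9) dx. Term by term:
    ∫_0^1 4*x^2 dx = 4/3;  ∫_0^1 12*x dx = 6;  ∫_0^1 9 dx = 9.
  Sum: 4/3 + 6 + 9 = 49/3.
Adding: ||u||_{H^1}^2 = 27/10 + 49/3 = 571/30.


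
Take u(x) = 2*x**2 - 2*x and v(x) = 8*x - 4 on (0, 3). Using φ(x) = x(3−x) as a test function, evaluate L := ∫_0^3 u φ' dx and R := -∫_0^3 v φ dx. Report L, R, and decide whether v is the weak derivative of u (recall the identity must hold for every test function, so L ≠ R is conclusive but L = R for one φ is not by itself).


LHS = -18, RHS = -36. No, v is not the weak derivative of u.

u(x) = 2*x**2 - 2*x, classical derivative u'(x) = 4*x - 2.
φ(x) = x(3−x), so φ'(x) = 3 - 2*x.
Note φ(0) = φ(3) = 0, so the boundary term u·φ vanishes.
LHS = ∫_0^3 u(x) φ'(x) dx = ∫_0^3 (-4*x^3 + 10*x^2 - 6*x) dx. Term by term:
  ∫_0^3 -4*x^3 dx = -81;  ∫_0^3 10*x^2 dx = 90;  ∫_0^3 -6*x dx = -27.
Sum: -81 + 90 − 27 = -18.
So LHS = -18.
∫_0^3 v(x) φ(x) dx = ∫_0^3 (-8*x^3 + 28*x^2 - 12*x) dx. Term by term:
  ∫_0^3 -8*x^3 dx = -162;  ∫_0^3 28*x^2 dx = 252;  ∫_0^3 -12*x dx = -54.
Sum: -162 + 252 − 54 = 36.
So RHS = -∫_0^3 v(x) φ(x) dx = -36.
LHS − RHS = 18 ≠ 0, so the identity fails.
(For a valid weak derivative the identity must hold for EVERY test function, in particular this one. The failure shows v is NOT the weak derivative of u.)
Correct weak derivative would be u'(x) = 4*x - 2.


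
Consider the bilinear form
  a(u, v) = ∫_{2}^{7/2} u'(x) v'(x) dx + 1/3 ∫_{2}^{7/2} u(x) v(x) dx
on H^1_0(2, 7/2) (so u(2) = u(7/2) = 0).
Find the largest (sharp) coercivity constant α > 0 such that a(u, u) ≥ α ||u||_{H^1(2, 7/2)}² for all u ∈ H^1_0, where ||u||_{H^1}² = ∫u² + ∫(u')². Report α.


α = (3 + 4*π^2)/(9 + 4*π^2)

Coercivity of a(·,·) on H^1_0(2, 7/2) means a(u, u) ≥ α ||u||_{H^1}² for every u ∈ H^1_0.
The interval has length L = 3/2, and Poincaré/coercivity depend only on L. Here a(u, u) = ∫(u')² + (1/3)·∫u².
Here 0 < c = 1/3 < 1. The condition a(u,u) ≥ α||u||_{H^1}² reads (1−α)∫(u')² ≥ (α−c)∫u². Any admissible α is ≤ 1 (rapidly oscillating u have ∫u²/∫(u')² → 0), and α = 1 would force 0 ≥ (1−c)∫u², impossible since c < 1; so 1−α > 0. By the sharp Poincaré inequality on H^1_0 of an interval of length L, ∫(u')² ≥ (π/L)²∫u² with equality for the first sine mode sin(π(x−x₀)/L) (x₀ the left endpoint), so the inequality holds for all u iff (1−α)(π/L)² ≥ α − c, i.e. α ≤ ((π/L)² + c)/((π/L)² + 1) = (1 + c(L/π)²)/(1 + (L/π)²). With (π/L)² = 4*π^2/9 and c = 1/3, the largest admissible constant is α = ((π/L)² + c)/((π/L)² + 1).
Simplifying, α = (3 + 4*π^2)/(9 + 4*π^2).


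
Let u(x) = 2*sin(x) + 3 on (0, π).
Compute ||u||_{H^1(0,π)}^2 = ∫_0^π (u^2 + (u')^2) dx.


||u||_{H^1(0,π)}^2 = 24 + 13*π

u'(x) = 2*cos(x).
Expand u² and (u')² and integrate term by term on (0, π), using: for integers n ≥ 1, ∫_0^π sin²(nx) dx = ∫_0^π cos²(nx) dx = π/2; for n ≠ n', ∫_0^π sin(nx)sin(n'x) dx = ∫_0^π cos(nx)cos(n'x) dx = 0; and by product-to-sum, ∫_0^π sin(nx)cos(n'x) dx = ½∫_0^π [sin((n+n')x) + sin((n−n')x)] dx, which is 0 when n+n' is even and 2n/(n²−n'²) when n+n' is odd (it need not vanish on (0, π)). For the constant mode: ∫_0^π 1 dx = π, ∫_0^π cos(nx) dx = 0, ∫_0^π sin(nx) dx = (1−(−1)^n)/n.
  u² squared terms: (3)²·∫1 dx = 9·π = 9*π;  (2)²·∫sin(x)² dx = 4·π/2 = 2*π.
  u² cross terms: 2·(3)·(2)·∫1·sin(x) dx = 12·(2) = 24.
  So ∫_0^π u² dx = 9*π + 2*π + 24 = 24 + 11*π.
  (u')² squared terms: (2)²·∫cos(x)² dx = 4·π/2 = 2*π.
  So ∫_0^π (u')² dx = 2*π.
||u||_{H^1}^2 = (24 + 11*π) + (2*π) = 24 + 13*π.


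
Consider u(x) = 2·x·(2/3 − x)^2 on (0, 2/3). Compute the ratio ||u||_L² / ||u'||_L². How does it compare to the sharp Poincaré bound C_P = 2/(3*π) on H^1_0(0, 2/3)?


||u||_L² / ||u'||_L² = sqrt(14)/21 < C_P = 2/(3*π).

u(x) = 2·x·(2/3 − x)^2, so u'(x) = 6*x^2 - 16*x/3 + 8/9.
u(x) = 2·x·(2/3 − x)^2 vanishes at x = 0 and x = 2/3, so u ∈ H^1_0(0, 2/3). Differentiate via the product rule and integrate the resulting polynomials term by term.
  ∫_0^2/3 u² dx = ∫_0^2/3 (4*x^6 - 32*x^5/3 + 32*x^4/3 - 128*x^3/27 + 64*x^2/81) dx. Term by term:
    ∫_0^2/3 4*x^6 dx = 512/15309;  ∫_0^2/3 -32*x^5/3 dx = -1024/6561;  ∫_0^2/3 32*x^4/3 dx = 1024/3645;
    ∫_0^2/3 -128*x^3/27 dx = -512/2187;  ∫_0^2/3 64*x^2/81 dx = 512/6561.
  Sum: 512/15309 − 1024/6561 + 1024/3645 − 512/2187 + 512/6561 = 512/229635.
  ∫_0^2/3 (u')² dx = ∫_0^2/3 (36*x^4 - 64*x^3 + 352*x^2/9 - 256*x/27 + 64/81) dx. Term by term:
    ∫_0^2/3 36*x^4 dx = 128/135;  ∫_0^2/3 -64*x^3 dx = -256/81;  ∫_0^2/3 352*x^2/9 dx = 2816/729;
    ∫_0^2/3 -256*x/27 dx = -512/243;  ∫_0^2/3 64/81 dx = 128/243.
  Sum: 128/135 − 256/81 + 2816/729 − 512/243 + 128/243 = 256/3645.
∫_0^2/3 u² dx = 512/229635, so ||u||_L² = 16*sqrt(70)/2835.
∫_0^2/3 (u')² dx = 256/3645, so ||u'||_L² = 16*sqrt(5)/135.
Ratio ||u||_L² / ||u'||_L² = sqrt(14)/21.
Sharp Poincaré constant on H^1_0(0, 2/3) is C_P = L/π = 2/(3*π), achieved by sin(3*π/2·x).
A polynomial bump cannot attain the sharp Poincaré constant (only the first sine eigenfunction does), so the ratio is strictly less than C_P, consistent with ||u||_L² ≤ C_P ||u'||_L².


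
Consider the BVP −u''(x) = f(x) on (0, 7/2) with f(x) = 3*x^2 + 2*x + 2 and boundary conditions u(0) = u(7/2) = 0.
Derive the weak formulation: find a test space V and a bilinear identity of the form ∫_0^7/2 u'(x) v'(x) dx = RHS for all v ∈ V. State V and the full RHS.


V = H^1_0(0, 7/2) (so v(0) = v(7/2) = 0); weak form: ∫_0^7/2 u'v' dx = ∫_0^7/2 (3*x^2 + 2*x + 2) v dx for all v ∈ V.

Multiply both sides by a test function v and integrate from 0 to 7/2:
  ∫_0^7/2 −u''(x) v(x) dx = ∫_0^7/2 f(x) v(x) dx.
Integrate the LHS by parts once:
  ∫_0^7/2 −u'' v dx = −[u'(x) v(x)]_0^7/2 + ∫_0^7/2 u'(x) v'(x) dx.
Thus ∫_0^7/2 u'(x) v'(x) dx = ∫_0^7/2 f(x) v(x) dx + [u'(x) v(x)]_0^7/2.
Choose V so that boundary terms are either known or forced to vanish.
u is Dirichlet: u(0) = u(7/2) = 0. Let V = H^1_0(0, 7/2); then v(0) = v(7/2) = 0, and [u' v]_0^7/2 = 0.
Weak formulation: find u (satisfying any essential BC) such that ∫_0^7/2 u'(x) v'(x) dx = ∫_0^7/2 f v dx for all v ∈ V.
Substituting f(x) = 3*x^2 + 2*x + 2, the right-hand side is ∫_0^7/2 (3*x^2 + 2*x + 2) v dx.


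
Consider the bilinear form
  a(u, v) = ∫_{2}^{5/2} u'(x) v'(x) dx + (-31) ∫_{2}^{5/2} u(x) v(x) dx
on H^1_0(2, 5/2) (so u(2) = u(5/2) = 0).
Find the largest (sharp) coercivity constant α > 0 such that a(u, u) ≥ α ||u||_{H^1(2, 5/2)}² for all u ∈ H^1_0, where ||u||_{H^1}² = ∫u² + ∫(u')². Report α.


α = (-31 + 4*π^2)/(1 + 4*π^2)

Coercivity of a(·,·) on H^1_0(2, 5/2) means a(u, u) ≥ α ||u||_{H^1}² for every u ∈ H^1_0.
The interval has length L = 1/2, and Poincaré/coercivity depend only on L. Here a(u, u) = ∫(u')² + (-31)·∫u².
Here c = -31 < 0 with |c| < (π/L)² = 4*π^2, so coercivity still holds. The condition a(u,u) ≥ α||u||_{H^1}² reads (1−α)∫(u')² ≥ (α−c)∫u². Any admissible α is ≤ 1 (rapidly oscillating u have ∫u²/∫(u')² → 0), and α = 1 would force 0 ≥ (1−c)∫u², impossible since c < 1; so 1−α > 0. By the sharp Poincaré inequality on H^1_0 of an interval of length L, ∫(u')² ≥ (π/L)²∫u² with equality for the first sine mode sin(π(x−x₀)/L) (x₀ the left endpoint), so the inequality holds for all u iff (1−α)(π/L)² ≥ α − c, i.e. α ≤ ((π/L)² + c)/((π/L)² + 1) = (1 + c(L/π)²)/(1 + (L/π)²). (Direct route, valid since c ≤ 0: Poincaré gives c∫u² ≥ c(L/π)²∫(u')², so a(u,u) ≥ (1 + c(L/π)²)∫(u')², while ||u||_{H^1}² ≤ (1 + (L/π)²)∫(u')²; dividing yields the same α.) With (π/L)² = 4*π^2 and c = -31, the largest admissible constant is α = ((π/L)² + c)/((π/L)² + 1).
Simplifying, α = (-31 + 4*π^2)/(1 + 4*π^2).


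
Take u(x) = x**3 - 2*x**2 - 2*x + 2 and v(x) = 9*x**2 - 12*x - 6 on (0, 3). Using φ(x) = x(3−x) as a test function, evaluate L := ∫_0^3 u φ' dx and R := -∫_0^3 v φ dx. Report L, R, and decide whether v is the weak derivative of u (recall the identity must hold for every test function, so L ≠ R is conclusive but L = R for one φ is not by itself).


LHS = -9/20, RHS = -27/20. No, v is not the weak derivative of u.

u(x) = x**3 - 2*x**2 - 2*x + 2, classical derivative u'(x) = 3*x**2 - 4*x - 2.
φ(x) = x(3−x), so φ'(x) = 3 - 2*x.
Note φ(0) = φ(3) = 0, so the boundary term u·φ vanishes.
LHS = ∫_0^3 u(x) φ'(x) dx = ∫_0^3 (-2*x^4 + 7*x^3 - 2*x^2 - 10*x + 6) dx. Term by term:
  ∫_0^3 -2*x^4 dx = -486/5;  ∫_0^3 7*x^3 dx = 567/4;  ∫_0^3 -2*x^2 dx = -18;
  ∫_0^3 -10*x dx = -45;  ∫_0^3 6 dx = 18.
Sum: -486/5 + 567/4 − 18 − 45 + 18 = -9/20.
So LHS = -9/20.
∫_0^3 v(x) φ(x) dx = ∫_0^3 (-9*x^4 + 39*x^3 - 30*x^2 - 18*x) dx. Term by term:
  ∫_0^3 -9*x^4 dx = -2187/5;  ∫_0^3 39*x^3 dx = 3159/4;  ∫_0^3 -30*x^2 dx = -270;
  ∫_0^3 -18*x dx = -81.
Sum: -2187/5 + 3159/4 − 270 − 81 = 27/20.
So RHS = -∫_0^3 v(x) φ(x) dx = -27/20.
LHS − RHS = 9/10 ≠ 0, so the identity fails.
(For a valid weak derivative the identity must hold for EVERY test function, in particular this one. The failure shows v is NOT the weak derivative of u.)
Correct weak derivative would be u'(x) = 3*x**2 - 4*x - 2.


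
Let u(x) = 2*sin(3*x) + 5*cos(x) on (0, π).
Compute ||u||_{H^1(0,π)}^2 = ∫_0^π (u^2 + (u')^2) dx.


||u||_{H^1(0,π)}^2 = 45*π

u'(x) = -5*sin(x) + 6*cos(3*x).
Expand u² and (u')² and integrate term by term on (0, π), using: for integers n ≥ 1, ∫_0^π sin²(nx) dx = ∫_0^π cos²(nx) dx = π/2; for n ≠ n', ∫_0^π sin(nx)sin(n'x) dx = ∫_0^π cos(nx)cos(n'x) dx = 0; and by product-to-sum, ∫_0^π sin(nx)cos(n'x) dx = ½∫_0^π [sin((n+n')x) + sin((n−n')x)] dx, which is 0 when n+n' is even and 2n/(n²−n'²) when n+n' is odd (it need not vanish on (0, π)).
  u² squared terms: (2)²·∫sin(3x)² dx = 4·π/2 = 2*π;  (5)²·∫cos(x)² dx = 25·π/2 = 25*π/2.
  u² cross terms: 2·(2)·(5)·∫sin(3x)·cos(x) dx = 20·(0) = 0.
  So ∫_0^π u² dx = 2*π + 25*π/2 + 0 = 29*π/2.
  (u')² squared terms: (-5)²·∫sin(x)² dx = 25·π/2 = 25*π/2;  (6)²·∫cos(3x)² dx = 36·π/2 = 18*π.
  (u')² cross terms: 2·(-5)·(6)·∫sin(x)·cos(3x) dx = -60·(0) = 0.
  So ∫_0^π (u')² dx = 25*π/2 + 18*π + 0 = 61*π/2.
||u||_{H^1}^2 = (29*π/2) + (61*π/2) = 45*π.


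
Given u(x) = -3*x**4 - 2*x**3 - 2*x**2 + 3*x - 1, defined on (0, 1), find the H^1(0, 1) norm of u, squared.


||u||_{H^1}^2 = 817/14

The H^1 norm (squared) on an interval (0, L) is
  ||u||_{H^1}^2 = ∫_0^L u(x)^2 dx + ∫_0^L u'(x)^2 dx.
Compute u'(x) = -12*x**3 - 6*x**2 - 4*x + 3.
Then u(x)^2 = 9*x**8 + 12*x**7 + 16*x**6 - 10*x**5 - 2*x**4 - 8*x**3 + 13*x**2 - 6*x + 1 and u'(x)^2 = 144*x**6 + 144*x**5 + 132*x**4 - 24*x**3 - 20*x**2 - 24*x + 9.
Integrate each monomial from 0 to 1 using ∫_0^1 c·x^n dx = c·1^(n+1)/(n+1):
  ∫_0^1 u(x)^2 dx = ∫_0^1 (9*x^8 + 12*x^7 + 16*x^6 - 10*x^5 - 2*x^4 - 8*x^3 + 13*x^2 - 6*x + 1) dx. Term by term:
    ∫_0^1 9*x^8 dx = 1;  ∫_0^1 12*x^7 dx = 3/2;  ∫_0^1 16*x^6 dx = 16/7;
    ∫_0^1 -10*x^5 dx = -5/3;  ∫_0^1 -2*x^4 dx = -2/5;  ∫_0^1 -8*x^3 dx = -2;
    ∫_0^1 13*x^2 dx = 13/3;  ∫_0^1 -6*x dx = -3;  ∫_0^1 1 dx = 1.
  Sum: 1 + 3/2 + 16/7 − 5/3 − 2/5 − 2 + 13/3 − 3 + 1 = 641/210.
  ∫_0^1 u'(x)^2 dx = ∫_0^1 (144*x^6 + 144*x^5 + 132*x^4 - 24*x^3 - 20*x^2 - 24*x + 9) dx. Term by term:
    ∫_0^1 144*x^6 dx = 144/7;  ∫_0^1 144*x^5 dx = 24;  ∫_0^1 132*x^4 dx = 132/5;
    ∫_0^1 -24*x^3 dx = -6;  ∫_0^1 -20*x^2 dx = -20/3;  ∫_0^1 -24*x dx = -12;
    ∫_0^1 9 dx = 9.
  Sum: 144/7 + 24 + 132/5 − 6 − 20/3 − 12 + 9 = 5807/105.
Adding: ||u||_{H^1}^2 = 641/210 + 5807/105 = 817/14.


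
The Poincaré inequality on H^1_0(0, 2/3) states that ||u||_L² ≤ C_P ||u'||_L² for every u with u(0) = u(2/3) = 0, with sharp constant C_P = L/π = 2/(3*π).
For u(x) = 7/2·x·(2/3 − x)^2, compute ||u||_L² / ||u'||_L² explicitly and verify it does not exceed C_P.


||u||_L² / ||u'||_L² = sqrt(14)/21 < C_P = 2/(3*π).

u(x) = 7/2·x·(2/3 − x)^2, so u'(x) = 21*x^2/2 - 28*x/3 + 14/9.
u(x) = 7/2·x·(2/3 − x)^2 vanishes at x = 0 and x = 2/3, so u ∈ H^1_0(0, 2/3). Differentiate via the product rule and integrate the resulting polynomials term by term.
  ∫_0^2/3 u² dx = ∫_0^2/3 (49*x^6/4 - 98*x^5/3 + 98*x^4/3 - 392*x^3/27 + 196*x^2/81) dx. Term by term:
    ∫_0^2/3 49*x^6/4 dx = 224/2187;  ∫_0^2/3 -98*x^5/3 dx = -3136/6561;  ∫_0^2/3 98*x^4/3 dx = 3136/3645;
    ∫_0^2/3 -392*x^3/27 dx = -1568/2187;  ∫_0^2/3 196*x^2/81 dx = 1568/6561.
  Sum: 224/2187 − 3136/6561 + 3136/3645 − 1568/2187 + 1568/6561 = 224/32805.
  ∫_0^2/3 (u')² dx = ∫_0^2/3 (441*x^4/4 - 196*x^3 + 1078*x^2/9 - 784*x/27 + 196/81) dx. Term by term:
    ∫_0^2/3 441*x^4/4 dx = 392/135;  ∫_0^2/3 -196*x^3 dx = -784/81;  ∫_0^2/3 1078*x^2/9 dx = 8624/729;
    ∫_0^2/3 -784*x/27 dx = -1568/243;  ∫_0^2/3 196/81 dx = 392/243.
  Sum: 392/135 − 784/81 + 8624/729 − 1568/243 + 392/243 = 784/3645.
∫_0^2/3 u² dx = 224/32805, so ||u||_L² = 4*sqrt(70)/405.
∫_0^2/3 (u')² dx = 784/3645, so ||u'||_L² = 28*sqrt(5)/135.
Ratio ||u||_L² / ||u'||_L² = sqrt(14)/21.
Sharp Poincaré constant on H^1_0(0, 2/3) is C_P = L/π = 2/(3*π), achieved by sin(3*π/2·x).
A polynomial bump cannot attain the sharp Poincaré constant (only the first sine eigenfunction does), so the ratio is strictly less than C_P, consistent with ||u||_L² ≤ C_P ||u'||_L².


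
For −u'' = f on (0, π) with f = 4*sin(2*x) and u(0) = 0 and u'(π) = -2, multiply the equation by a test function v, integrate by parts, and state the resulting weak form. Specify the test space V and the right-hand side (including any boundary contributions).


V = {v ∈ H^1(0, π) : v(0) = 0} (test functions vanish at x = 0 where u is specified); weak form: ∫_0^π u'v' dx = ∫_0^π (4*sin(2*x)) v dx − 2·v(π) for all v ∈ V.

Multiply both sides by a test function v and integrate from 0 to π:
  ∫_0^π −u''(x) v(x) dx = ∫_0^π f(x) v(x) dx.
Integrate the LHS by parts once:
  ∫_0^π −u'' v dx = −[u'(x) v(x)]_0^π + ∫_0^π u'(x) v'(x) dx.
Thus ∫_0^π u'(x) v'(x) dx = ∫_0^π f(x) v(x) dx + [u'(x) v(x)]_0^π.
Choose V so that boundary terms are either known or forced to vanish.
Mixed BC: u(0) = 0 (Dirichlet) and u'(π) = -2 (Neumann). Define V = {v ∈ H^1(0, π) : v(0) = 0}. Then [u' v]_0^π = u'(π)·v(π) − u'(0)·0 = − 2·v(π).
Weak formulation: find u (satisfying any essential BC) such that ∫_0^π u'(x) v'(x) dx = ∫_0^π f v dx − 2·v(π) for all v ∈ V (Dirichlet at 0 absorbed into V; Neumann datum at x = π contributes the boundary term).
Substituting f(x) = 4*sin(2*x), the right-hand side is ∫_0^π (4*sin(2*x)) v dx − 2·v(π).


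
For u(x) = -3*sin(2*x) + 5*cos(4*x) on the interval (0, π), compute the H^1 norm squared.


||u||_{H^1(0,π)}^2 = 235*π

u'(x) = -20*sin(4*x) - 6*cos(2*x).
Expand u² and (u')² and integrate term by term on (0, π), using: for integers n ≥ 1, ∫_0^π sin²(nx) dx = ∫_0^π cos²(nx) dx = π/2; for n ≠ n', ∫_0^π sin(nx)sin(n'x) dx = ∫_0^π cos(nx)cos(n'x) dx = 0; and by product-to-sum, ∫_0^π sin(nx)cos(n'x) dx = ½∫_0^π [sin((n+n')x) + sin((n−n')x)] dx, which is 0 when n+n' is even and 2n/(n²−n'²) when n+n' is odd (it need not vanish on (0, π)).
  u² squared terms: (-3)²·∫sin(2x)² dx = 9·π/2 = 9*π/2;  (5)²·∫cos(4x)² dx = 25·π/2 = 25*π/2.
  u² cross terms: 2·(-3)·(5)·∫sin(2x)·cos(4x) dx = -30·(0) = 0.
  So ∫_0^π u² dx = 9*π/2 + 25*π/2 + 0 = 17*π.
  (u')² squared terms: (-20)²·∫sin(4x)² dx = 400·π/2 = 200*π;  (-6)²·∫cos(2x)² dx = 36·π/2 = 18*π.
  (u')² cross terms: 2·(-20)·(-6)·∫sin(4x)·cos(2x) dx = 240·(0) = 0.
  So ∫_0^π (u')² dx = 200*π + 18*π + 0 = 218*π.
||u||_{H^1}^2 = (17*π) + (218*π) = 235*π.


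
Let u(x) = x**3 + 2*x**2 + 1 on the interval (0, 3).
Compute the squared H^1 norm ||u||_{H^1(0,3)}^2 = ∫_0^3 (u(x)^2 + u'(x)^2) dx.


||u||_{H^1}^2 = 149781/70

The H^1 norm (squared) on an interval (0, L) is
  ||u||_{H^1}^2 = ∫_0^L u(x)^2 dx + ∫_0^L u'(x)^2 dx.
Compute u'(x) = 3*x**2 + 4*x.
Then u(x)^2 = x**6 + 4*x**5 + 4*x**4 + 2*x**3 + 4*x**2 + 1 and u'(x)^2 = 9*x**4 + 24*x**3 + 16*x**2.
Integrate each monomial from 0 to 3 using ∫_0^3 c·x^n dx = c·3^(n+1)/(n+1):
  ∫_0^3 u(x)^2 dx = ∫_0^3 (x^6 + 4*x^5 + 4*x^4 + 2*x^3 + 4*x^2 + 1) dx. Term by term:
    ∫_0^3 x^6 dx = 2187/7;  ∫_0^3 4*x^5 dx = 486;  ∫_0^3 4*x^4 dx = 972/5;
    ∫_0^3 2*x^3 dx = 81/2;  ∫_0^3 4*x^2 dx = 36;  ∫_0^3 1 dx = 3.
  Sum: 2187/7 + 486 + 972/5 + 81/2 + 36 + 3 = 75063/70.
  ∫_0^3 u'(x)^2 dx = ∫_0^3 (9*x^4 + 24*x^3 + 16*x^2) dx. Term by term:
    ∫_0^3 9*x^4 dx = 2187/5;  ∫_0^3 24*x^3 dx = 486;  ∫_0^3 16*x^2 dx = 144.
  Sum: 2187/5 + 486 + 144 = 5337/5.
Adding: ||u||_{H^1}^2 = 75063/70 + 5337/5 = 149781/70.


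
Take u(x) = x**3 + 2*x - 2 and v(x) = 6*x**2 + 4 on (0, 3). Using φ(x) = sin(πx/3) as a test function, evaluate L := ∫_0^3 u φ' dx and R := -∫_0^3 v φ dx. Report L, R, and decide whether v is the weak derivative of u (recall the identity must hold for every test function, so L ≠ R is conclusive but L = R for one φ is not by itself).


LHS = -93/π + 324/π^3, RHS = -186/π + 648/π^3. No, v is not the weak derivative of u.

u(x) = x**3 + 2*x - 2, classical derivative u'(x) = 3*x**2 + 2.
φ(x) = sin(πx/3), so φ'(x) = π*cos(π*x/3)/3.
Note φ(0) = φ(3) = 0, so the boundary term u·φ vanishes.
LHS = ∫_0^3 u(x) φ'(x) dx = ∫_0^3 (π*x^3*cos(π*x/3)/3 + 2*π*x*cos(π*x/3)/3 - 2*π*cos(π*x/3)/3) dx. Term by term:
  ∫_0^3 -2*π*cos(π*x/3)/3 dx = 0;  ∫_0^3 π*x^3*cos(π*x/3)/3 dx = -81/π + 324/π^3;  ∫_0^3 2*π*x*cos(π*x/3)/3 dx = -12/π.
Sum: 0 + -81/π + 324/π^3 − 12/π = -93/π + 324/π^3.
So LHS = -93/π + 324/π^3.
∫_0^3 v(x) φ(x) dx = ∫_0^3 (6*x^2*sin(π*x/3) + 4*sin(π*x/3)) dx. Term by term:
  ∫_0^3 4*sin(π*x/3) dx = 24/π;  ∫_0^3 6*x^2*sin(π*x/3) dx = -648/π^3 + 162/π.
Sum: 24/π + -648/π^3 + 162/π = -648/π^3 + 186/π.
So RHS = -∫_0^3 v(x) φ(x) dx = -186/π + 648/π^3.
LHS − RHS = -324/π^3 + 93/π ≠ 0, so the identity fails.
(For a valid weak derivative the identity must hold for EVERY test function, in particular this one. The failure shows v is NOT the weak derivative of u.)
Correct weak derivative would be u'(x) = 3*x**2 + 2.


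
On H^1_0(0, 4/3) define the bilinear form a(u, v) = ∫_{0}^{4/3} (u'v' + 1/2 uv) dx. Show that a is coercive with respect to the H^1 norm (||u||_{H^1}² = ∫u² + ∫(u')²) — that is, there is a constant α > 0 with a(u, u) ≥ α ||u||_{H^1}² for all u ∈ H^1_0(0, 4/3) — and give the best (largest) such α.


α = (8 + 9*π^2)/(16 + 9*π^2)

Coercivity of a(·,·) on H^1_0(0, 4/3) means a(u, u) ≥ α ||u||_{H^1}² for every u ∈ H^1_0.
The interval has length L = 4/3, and Poincaré/coercivity depend only on L. Here a(u, u) = ∫(u')² + (1/2)·∫u².
Here 0 < c = 1/2 < 1. The condition a(u,u) ≥ α||u||_{H^1}² reads (1−α)∫(u')² ≥ (α−c)∫u². Any admissible α is ≤ 1 (rapidly oscillating u have ∫u²/∫(u')² → 0), and α = 1 would force 0 ≥ (1−c)∫u², impossible since c < 1; so 1−α > 0. By the sharp Poincaré inequality on H^1_0 of an interval of length L, ∫(u')² ≥ (π/L)²∫u² with equality for the first sine mode sin(π(x−x₀)/L) (x₀ the left endpoint), so the inequality holds for all u iff (1−α)(π/L)² ≥ α − c, i.e. α ≤ ((π/L)² + c)/((π/L)² + 1) = (1 + c(L/π)²)/(1 + (L/π)²). With (π/L)² = 9*π^2/16 and c = 1/2, the largest admissible constant is α = ((π/L)² + c)/((π/L)² + 1).
Simplifying, α = (8 + 9*π^2)/(16 + 9*π^2).


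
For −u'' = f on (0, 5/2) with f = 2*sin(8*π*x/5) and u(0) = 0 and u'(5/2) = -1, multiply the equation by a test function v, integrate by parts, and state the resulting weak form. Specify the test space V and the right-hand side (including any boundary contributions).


V = {v ∈ H^1(0, 5/2) : v(0) = 0} (test functions vanish at x = 0 where u is specified); weak form: ∫_0^5/2 u'v' dx = ∫_0^5/2 (2*sin(8*π*x/5)) v dx − v(5/2) for all v ∈ V.

Multiply both sides by a test function v and integrate from 0 to 5/2:
  ∫_0^5/2 −u''(x) v(x) dx = ∫_0^5/2 f(x) v(x) dx.
Integrate the LHS by parts once:
  ∫_0^5/2 −u'' v dx = −[u'(x) v(x)]_0^5/2 + ∫_0^5/2 u'(x) v'(x) dx.
Thus ∫_0^5/2 u'(x) v'(x) dx = ∫_0^5/2 f(x) v(x) dx + [u'(x) v(x)]_0^5/2.
Choose V so that boundary terms are either known or forced to vanish.
Mixed BC: u(0) = 0 (Dirichlet) and u'(5/2) = -1 (Neumann). Define V = {v ∈ H^1(0, 5/2) : v(0) = 0}. Then [u' v]_0^5/2 = u'(5/2)·v(5/2) − u'(0)·0 = − v(5/2).
Weak formulation: find u (satisfying any essential BC) such that ∫_0^5/2 u'(x) v'(x) dx = ∫_0^5/2 f v dx − v(5/2) for all v ∈ V (Dirichlet at 0 absorbed into V; Neumann datum at x = 5/2 contributes the boundary term).
Substituting f(x) = 2*sin(8*π*x/5), the right-hand side is ∫_0^5/2 (2*sin(8*π*x/5)) v dx − v(5/2).


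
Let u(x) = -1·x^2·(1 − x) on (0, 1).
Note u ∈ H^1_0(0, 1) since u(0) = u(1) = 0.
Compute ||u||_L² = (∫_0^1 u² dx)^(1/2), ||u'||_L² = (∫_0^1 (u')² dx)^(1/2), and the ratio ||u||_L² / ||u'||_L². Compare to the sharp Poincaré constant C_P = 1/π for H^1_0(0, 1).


||u||_L² / ||u'||_L² = sqrt(14)/14 < C_P = 1/π.

u(x) = -1·x^2·(1 − x), so u'(x) = x*(3*x - 2).
u(x) = -1·x^2·(1 − x) vanishes at x = 0 and x = 1, so u ∈ H^1_0(0, 1). Differentiate via the product rule and integrate the resulting polynomials term by term.
  ∫_0^1 u² dx = ∫_0^1 (x^6 - 2*x^5 + x^4) dx. Term by term:
    ∫_0^1 x^6 dx = 1/7;  ∫_0^1 -2*x^5 dx = -1/3;  ∫_0^1 x^4 dx = 1/5.
  Sum: 1/7 − 1/3 + 1/5 = 1/105.
  ∫_0^1 (u')² dx = ∫_0^1 (9*x^4 - 12*x^3 + 4*x^2) dx. Term by term:
    ∫_0^1 9*x^4 dx = 9/5;  ∫_0^1 -12*x^3 dx = -3;  ∫_0^1 4*x^2 dx = 4/3.
  Sum: 9/5 − 3 + 4/3 = 2/15.
∫_0^1 u² dx = 1/105, so ||u||_L² = sqrt(105)/105.
∫_0^1 (u')² dx = 2/15, so ||u'||_L² = sqrt(30)/15.
Ratio ||u||_L² / ||u'||_L² = sqrt(14)/14.
Sharp Poincaré constant on H^1_0(0, 1) is C_P = L/π = 1/π, achieved by sin(π·x).
A polynomial bump cannot attain the sharp Poincaré constant (only the first sine eigenfunction does), so the ratio is strictly less than C_P, consistent with ||u||_L² ≤ C_P ||u'||_L².


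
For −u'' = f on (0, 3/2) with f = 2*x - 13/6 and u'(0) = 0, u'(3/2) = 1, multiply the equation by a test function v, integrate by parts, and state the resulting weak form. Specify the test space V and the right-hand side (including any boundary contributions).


V = H^1(0, 3/2) (v unrestricted at boundary; u is determined up to an additive constant); weak form: ∫_0^3/2 u'v' dx = ∫_0^3/2 (2*x - 13/6) v dx + v(3/2) for all v ∈ V.

Multiply both sides by a test function v and integrate from 0 to 3/2:
  ∫_0^3/2 −u''(x) v(x) dx = ∫_0^3/2 f(x) v(x) dx.
Integrate the LHS by parts once:
  ∫_0^3/2 −u'' v dx = −[u'(x) v(x)]_0^3/2 + ∫_0^3/2 u'(x) v'(x) dx.
Thus ∫_0^3/2 u'(x) v'(x) dx = ∫_0^3/2 f(x) v(x) dx + [u'(x) v(x)]_0^3/2.
Choose V so that boundary terms are either known or forced to vanish.
u has inhomogeneous Neumann u'(0) = 0, u'(3/2) = 1. [u' v]_0^3/2 = (1)·v(3/2) − (0)·v(0) = v(3/2). Take V = H^1(0, 3/2); boundary term becomes part of RHS.
Weak formulation: find u (satisfying any essential BC) such that ∫_0^3/2 u'(x) v'(x) dx = ∫_0^3/2 f v dx + v(3/2) for all v ∈ V (Neumann data are natural BCs: they enter the RHS as boundary terms).
Substituting f(x) = 2*x - 13/6, the right-hand side is ∫_0^3/2 (2*x - 13/6) v dx + v(3/2).
Compatibility check (pure Neumann): taking v ≡ 1 ∈ V gives 0 = ∫_0^3/2 f dx + (1) − (0), i.e. ∫_0^3/2 f dx must equal u'(0) − u'(3/2) = -1. Indeed ∫_0^3/2 (2*x - 13/6) dx = -1, so the data are compatible. The solution is then unique only up to an additive constant (fix it e.g. by requiring ∫_0^3/2 u dx = 0).


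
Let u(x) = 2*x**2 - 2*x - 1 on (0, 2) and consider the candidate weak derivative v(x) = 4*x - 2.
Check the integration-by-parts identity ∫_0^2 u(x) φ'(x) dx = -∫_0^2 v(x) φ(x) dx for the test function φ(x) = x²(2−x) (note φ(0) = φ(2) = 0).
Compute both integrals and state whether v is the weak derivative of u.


LHS = -56/15, RHS = -56/15. Yes, v = u' weakly.

u(x) = 2*x**2 - 2*x - 1, classical derivative u'(x) = 4*x - 2.
φ(x) = x²(2−x), so φ'(x) = x*(4 - 3*x).
Note φ(0) = φ(2) = 0, so the boundary term u·φ vanishes.
LHS = ∫_0^2 u(x) φ'(x) dx = ∫_0^2 (-6*x^4 + 14*x^3 - 5*x^2 - 4*x) dx. Term by term:
  ∫_0^2 -6*x^4 dx = -192/5;  ∫_0^2 14*x^3 dx = 56;  ∫_0^2 -5*x^2 dx = -40/3;
  ∫_0^2 -4*x dx = -8.
Sum: -192/5 + 56 − 40/3 − 8 = -56/15.
So LHS = -56/15.
∫_0^2 v(x) φ(x) dx = ∫_0^2 (-4*x^4 + 10*x^3 - 4*x^2) dx. Term by term:
  ∫_0^2 -4*x^4 dx = -128/5;  ∫_0^2 10*x^3 dx = 40;  ∫_0^2 -4*x^2 dx = -32/3.
Sum: -128/5 + 40 − 32/3 = 56/15.
So RHS = -∫_0^2 v(x) φ(x) dx = -56/15.
LHS = RHS, so the identity holds for this test φ.
Moreover u is smooth here and v(x) = u'(x) = 4*x - 2 pointwise, so the identity holds for every test function. Hence v is the weak derivative of u.


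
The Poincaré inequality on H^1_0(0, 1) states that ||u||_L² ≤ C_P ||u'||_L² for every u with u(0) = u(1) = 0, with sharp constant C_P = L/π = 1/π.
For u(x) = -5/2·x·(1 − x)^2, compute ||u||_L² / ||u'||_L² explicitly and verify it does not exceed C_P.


||u||_L² / ||u'||_L² = sqrt(14)/14 < C_P = 1/π.

u(x) = -5/2·x·(1 − x)^2, so u'(x) = -15*x^2/2 + 10*x - 5/2.
u(x) = -5/2·x·(1 − x)^2 vanishes at x = 0 and x = 1, so u ∈ H^1_0(0, 1). Differentiate via the product rule and integrate the resulting polynomials term by term.
  ∫_0^1 u² dx = ∫_0^1 (25*x^6/4 - 25*x^5 + 75*x^4/2 - 25*x^3 + 25*x^2/4) dx. Term by term:
    ∫_0^1 25*x^6/4 dx = 25/28;  ∫_0^1 -25*x^5 dx = -25/6;  ∫_0^1 75*x^4/2 dx = 15/2;
    ∫_0^1 -25*x^3 dx = -25/4;  ∫_0^1 25*x^2/4 dx = 25/12.
  Sum: 25/28 − 25/6 + 15/2 − 25/4 + 25/12 = 5/84.
  ∫_0^1 (u')² dx = ∫_0^1 (225*x^4/4 - 150*x^3 + 275*x^2/2 - 50*x + 25/4) dx. Term by term:
    ∫_0^1 225*x^4/4 dx = 45/4;  ∫_0^1 -150*x^3 dx = -75/2;  ∫_0^1 275*x^2/2 dx = 275/6;
    ∫_0^1 -50*x dx = -25;  ∫_0^1 25/4 dx = 25/4.
  Sum: 45/4 − 75/2 + 275/6 − 25 + 25/4 = 5/6.
∫_0^1 u² dx = 5/84, so ||u||_L² = sqrt(105)/42.
∫_0^1 (u')² dx = 5/6, so ||u'||_L² = sqrt(30)/6.
Ratio ||u||_L² / ||u'||_L² = sqrt(14)/14.
Sharp Poincaré constant on H^1_0(0, 1) is C_P = L/π = 1/π, achieved by sin(π·x).
A polynomial bump cannot attain the sharp Poincaré constant (only the first sine eigenfunction does), so the ratio is strictly less than C_P, consistent with ||u||_L² ≤ C_P ||u'||_L².


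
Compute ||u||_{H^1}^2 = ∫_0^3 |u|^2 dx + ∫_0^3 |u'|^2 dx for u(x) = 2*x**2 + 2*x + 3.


||u||_{H^1}^2 = 4047/5

The H^1 norm (squared) on an interval (0, L) is
  ||u||_{H^1}^2 = ∫_0^L u(x)^2 dx + ∫_0^L u'(x)^2 dx.
Compute u'(x) = 4*x + 2.
Then u(x)^2 = 4*x**4 + 8*x**3 + 16*x**2 + 12*x + 9 and u'(x)^2 = 16*x**2 + 16*x + 4.
Integrate each monomial from 0 to 3 using ∫_0^3 c·x^n dx = c·3^(n+1)/(n+1):
  ∫_0^3 u(x)^2 dx = ∫_0^3 (4*x^4 + 8*x^3 + 16*x^2 + 12*x + 9) dx. Term by term:
    ∫_0^3 4*x^4 dx = 972/5;  ∫_0^3 8*x^3 dx = 162;  ∫_0^3 16*x^2 dx = 144;
    ∫_0^3 12*x dx = 54;  ∫_0^3 9 dx = 27.
  Sum: 972/5 + 162 + 144 + 54 + 27 = 2907/5.
  ∫_0^3 u'(x)^2 dx = ∫_0^3 (16*x^2 + 16*x + 4) dx. Term by term:
    ∫_0^3 16*x^2 dx = 144;  ∫_0^3 16*x dx = 72;  ∫_0^3 4 dx = 12.
  Sum: 144 + 72 + 12 = 228.
Adding: ||u||_{H^1}^2 = 2907/5 + 228 = 4047/5.


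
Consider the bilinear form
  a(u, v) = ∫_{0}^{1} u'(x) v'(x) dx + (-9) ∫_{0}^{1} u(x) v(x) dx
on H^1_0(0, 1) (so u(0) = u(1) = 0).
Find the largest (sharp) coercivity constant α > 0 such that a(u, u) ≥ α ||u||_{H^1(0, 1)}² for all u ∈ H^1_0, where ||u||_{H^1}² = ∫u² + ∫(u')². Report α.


α = (-9 + π^2)/(1 + π^2)

Coercivity of a(·,·) on H^1_0(0, 1) means a(u, u) ≥ α ||u||_{H^1}² for every u ∈ H^1_0.
The interval has length L = 1, and Poincaré/coercivity depend only on L. Here a(u, u) = ∫(u')² + (-9)·∫u².
Here c = -9 < 0 with |c| < (π/L)² = π^2, so coercivity still holds. The condition a(u,u) ≥ α||u||_{H^1}² reads (1−α)∫(u')² ≥ (α−c)∫u². Any admissible α is ≤ 1 (rapidly oscillating u have ∫u²/∫(u')² → 0), and α = 1 would force 0 ≥ (1−c)∫u², impossible since c < 1; so 1−α > 0. By the sharp Poincaré inequality on H^1_0 of an interval of length L, ∫(u')² ≥ (π/L)²∫u² with equality for the first sine mode sin(π(x−x₀)/L) (x₀ the left endpoint), so the inequality holds for all u iff (1−α)(π/L)² ≥ α − c, i.e. α ≤ ((π/L)² + c)/((π/L)² + 1) = (1 + c(L/π)²)/(1 + (L/π)²). (Direct route, valid since c ≤ 0: Poincaré gives c∫u² ≥ c(L/π)²∫(u')², so a(u,u) ≥ (1 + c(L/π)²)∫(u')², while ||u||_{H^1}² ≤ (1 + (L/π)²)∫(u')²; dividing yields the same α.) With (π/L)² = π^2 and c = -9, the largest admissible constant is α = ((π/L)² + c)/((π/L)² + 1).
Simplifying, α = (-9 + π^2)/(1 + π^2).


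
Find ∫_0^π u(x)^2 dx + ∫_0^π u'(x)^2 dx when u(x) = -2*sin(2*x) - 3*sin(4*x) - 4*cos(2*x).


||u||_{H^1(0,π)}^2 = 253*π/2

u'(x) = 8*sin(2*x) - 4*cos(2*x) - 12*cos(4*x).
Expand u² and (u')² and integrate term by term on (0, π), using: for integers n ≥ 1, ∫_0^π sin²(nx) dx = ∫_0^π cos²(nx) dx = π/2; for n ≠ n', ∫_0^π sin(nx)sin(n'x) dx = ∫_0^π cos(nx)cos(n'x) dx = 0; and by product-to-sum, ∫_0^π sin(nx)cos(n'x) dx = ½∫_0^π [sin((n+n')x) + sin((n−n')x)] dx, which is 0 when n+n' is even and 2n/(n²−n'²) when n+n' is odd (it need not vanish on (0, π)).
  u² squared terms: (-4)²·∫cos(2x)² dx = 16·π/2 = 8*π;  (-3)²·∫sin(4x)² dx = 9·π/2 = 9*π/2;  (-2)²·∫sin(2x)² dx = 4·π/2 = 2*π.
  u² cross terms: 2·(-4)·(-3)·∫cos(2x)·sin(4x) dx = 24·(0) = 0;  2·(-4)·(-2)·∫cos(2x)·sin(2x) dx = 16·(0) = 0;  2·(-3)·(-2)·∫sin(4x)·sin(2x) dx = 12·(0) = 0.
  So ∫_0^π u² dx = 8*π + 9*π/2 + 2*π + 0 + 0 + 0 = 29*π/2.
  (u')² squared terms: (-12)²·∫cos(4x)² dx = 144·π/2 = 72*π;  (-4)²·∫cos(2x)² dx = 16·π/2 = 8*π;  (8)²·∫sin(2x)² dx = 64·π/2 = 32*π.
  (u')² cross terms: 2·(-12)·(-4)·∫cos(4x)·cos(2x) dx = 96·(0) = 0;  2·(-12)·(8)·∫cos(4x)·sin(2x) dx = -192·(0) = 0;  2·(-4)·(8)·∫cos(2x)·sin(2x) dx = -64·(0) = 0.
  So ∫_0^π (u')² dx = 72*π + 8*π + 32*π + 0 + 0 + 0 = 112*π.
||u||_{H^1}^2 = (29*π/2) + (112*π) = 253*π/2.


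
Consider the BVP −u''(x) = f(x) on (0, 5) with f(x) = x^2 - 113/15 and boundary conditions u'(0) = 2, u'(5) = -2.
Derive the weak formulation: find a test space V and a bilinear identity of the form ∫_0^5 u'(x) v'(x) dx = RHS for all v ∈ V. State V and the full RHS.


V = H^1(0, 5) (v unrestricted at boundary; u is determined up to an additive constant); weak form: ∫_0^5 u'v' dx = ∫_0^5 (x^2 - 113/15) v dx − 2·v(5) − 2·v(0) for all v ∈ V.

Multiply both sides by a test function v and integrate from 0 to 5:
  ∫_0^5 −u''(x) v(x) dx = ∫_0^5 f(x) v(x) dx.
Integrate the LHS by parts once:
  ∫_0^5 −u'' v dx = −[u'(x) v(x)]_0^5 + ∫_0^5 u'(x) v'(x) dx.
Thus ∫_0^5 u'(x) v'(x) dx = ∫_0^5 f(x) v(x) dx + [u'(x) v(x)]_0^5.
Choose V so that boundary terms are either known or forced to vanish.
u has inhomogeneous Neumann u'(0) = 2, u'(5) = -2. [u' v]_0^5 = (-2)·v(5) − (2)·v(0) = − 2·v(5) − 2·v(0). Take V = H^1(0, 5); boundary term becomes part of RHS.
Weak formulation: find u (satisfying any essential BC) such that ∫_0^5 u'(x) v'(x) dx = ∫_0^5 f v dx − 2·v(5) − 2·v(0) for all v ∈ V (Neumann data are natural BCs: they enter the RHS as boundary terms).
Substituting f(x) = x^2 - 113/15, the right-hand side is ∫_0^5 (x^2 - 113/15) v dx − 2·v(5) − 2·v(0).
Compatibility check (pure Neumann): taking v ≡ 1 ∈ V gives 0 = ∫_0^5 f dx + (-2) − (2), i.e. ∫_0^5 f dx must equal u'(0) − u'(5) = 4. Indeed ∫_0^5 (x^2 - 113/15) dx = 4, so the data are compatible. The solution is then unique only up to an additive constant (fix it e.g. by requiring ∫_0^5 u dx = 0).


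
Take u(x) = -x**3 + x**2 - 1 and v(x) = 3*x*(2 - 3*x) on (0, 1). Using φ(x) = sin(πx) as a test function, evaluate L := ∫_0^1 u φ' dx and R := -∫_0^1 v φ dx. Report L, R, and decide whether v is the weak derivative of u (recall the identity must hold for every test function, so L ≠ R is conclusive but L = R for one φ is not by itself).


LHS = (-12 + π^2)/π^3, RHS = -36/π^3 + 3/π. No, v is not the weak derivative of u.

u(x) = -x**3 + x**2 - 1, classical derivative u'(x) = -3*x**2 + 2*x.
φ(x) = sin(πx), so φ'(x) = π*cos(π*x).
Note φ(0) = φ(1) = 0, so the boundary term u·φ vanishes.
LHS = ∫_0^1 u(x) φ'(x) dx = ∫_0^1 (-π*x^3*cos(π*x) + π*x^2*cos(π*x) - π*cos(π*x)) dx. Term by term:
  ∫_0^1 -π*cos(π*x) dx = 0;  ∫_0^1 π*x^2*cos(π*x) dx = -2/π;  ∫_0^1 -π*x^3*cos(π*x) dx = -12/π^3 + 3/π.
Sum: 0 − 2/π + -12/π^3 + 3/π = (-12 + π^2)/π^3.
So LHS = (-12 + π^2)/π^3.
∫_0^1 v(x) φ(x) dx = ∫_0^1 (-9*x^2*sin(π*x) + 6*x*sin(π*x)) dx. Term by term:
  ∫_0^1 -9*x^2*sin(π*x) dx = -9/π + 36/π^3;  ∫_0^1 6*x*sin(π*x) dx = 6/π.
Sum: -9/π + 36/π^3 + 6/π = -3/π + 36/π^3.
So RHS = -∫_0^1 v(x) φ(x) dx = -36/π^3 + 3/π.
LHS − RHS = -2/π + 24/π^3 ≠ 0, so the identity fails.
(For a valid weak derivative the identity must hold for EVERY test function, in particular this one. The failure shows v is NOT the weak derivative of u.)
Correct weak derivative would be u'(x) = -3*x**2 + 2*x.


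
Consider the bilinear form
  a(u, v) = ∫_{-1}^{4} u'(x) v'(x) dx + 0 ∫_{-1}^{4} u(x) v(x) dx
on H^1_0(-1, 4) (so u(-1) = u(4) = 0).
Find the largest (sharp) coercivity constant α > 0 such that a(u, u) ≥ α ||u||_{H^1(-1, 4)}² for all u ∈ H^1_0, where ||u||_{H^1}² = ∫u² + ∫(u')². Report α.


α = π^2/(π^2 + 25)

Coercivity of a(·,·) on H^1_0(-1, 4) means a(u, u) ≥ α ||u||_{H^1}² for every u ∈ H^1_0.
The interval has length L = 5, and Poincaré/coercivity depend only on L. Here a(u, u) = ∫(u')² + (0)·∫u².
Here c = 0, so a(u,u) = ∫(u')² alone. The condition a(u,u) ≥ α||u||_{H^1}² reads (1−α)∫(u')² ≥ (α−c)∫u². Any admissible α is ≤ 1 (rapidly oscillating u have ∫u²/∫(u')² → 0), and α = 1 would force 0 ≥ (1−c)∫u², impossible since c < 1; so 1−α > 0. By the sharp Poincaré inequality on H^1_0 of an interval of length L, ∫(u')² ≥ (π/L)²∫u² with equality for the first sine mode sin(π(x−x₀)/L) (x₀ the left endpoint), so the inequality holds for all u iff (1−α)(π/L)² ≥ α − c, i.e. α ≤ ((π/L)² + c)/((π/L)² + 1) = (1 + c(L/π)²)/(1 + (L/π)²). (Direct route, valid since c ≤ 0: Poincaré gives c∫u² ≥ c(L/π)²∫(u')², so a(u,u) ≥ (1 + c(L/π)²)∫(u')², while ||u||_{H^1}² ≤ (1 + (L/π)²)∫(u')²; dividing yields the same α.) With (π/L)² = π^2/25 and c = 0, the largest admissible constant is α = ((π/L)² + c)/((π/L)² + 1).
Simplifying, α = π^2/(π^2 + 25).


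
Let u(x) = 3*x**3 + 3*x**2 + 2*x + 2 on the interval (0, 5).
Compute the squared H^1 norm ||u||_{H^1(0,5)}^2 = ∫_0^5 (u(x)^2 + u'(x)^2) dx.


||u||_{H^1}^2 = 4951865/21

The H^1 norm (squared) on an interval (0, L) is
  ||u||_{H^1}^2 = ∫_0^L u(x)^2 dx + ∫_0^L u'(x)^2 dx.
Compute u'(x) = 9*x**2 + 6*x + 2.
Then u(x)^2 = 9*x**6 + 18*x**5 + 21*x**4 + 24*x**3 + 16*x**2 + 8*x + 4 and u'(x)^2 = 81*x**4 + 108*x**3 + 72*x**2 + 24*x + 4.
Integrate each monomial from 0 to 5 using ∫_0^5 c·x^n dx = c·5^(n+1)/(n+1):
  ∫_0^5 u(x)^2 dx = ∫_0^5 (9*x^6 + 18*x^5 + 21*x^4 + 24*x^3 + 16*x^2 + 8*x + 4) dx. Term by term:
    ∫_0^5 9*x^6 dx = 703125/7;  ∫_0^5 18*x^5 dx = 46875;  ∫_0^5 21*x^4 dx = 13125;
    ∫_0^5 24*x^3 dx = 3750;  ∫_0^5 16*x^2 dx = 2000/3;  ∫_0^5 8*x dx = 100;
    ∫_0^5 4 dx = 20.
  Sum: 703125/7 + 46875 + 13125 + 3750 + 2000/3 + 100 + 20 = 3464645/21.
  ∫_0^5 u'(x)^2 dx = ∫_0^5 (81*x^4 + 108*x^3 + 72*x^2 + 24*x + 4) dx. Term by term:
    ∫_0^5 81*x^4 dx = 50625;  ∫_0^5 108*x^3 dx = 16875;  ∫_0^5 72*x^2 dx = 3000;
    ∫_0^5 24*x dx = 300;  ∫_0^5 4 dx = 20.
  Sum: 50625 + 16875 + 3000 + 300 + 20 = 70820.
Adding: ||u||_{H^1}^2 = 3464645/21 + 70820 = 4951865/21.


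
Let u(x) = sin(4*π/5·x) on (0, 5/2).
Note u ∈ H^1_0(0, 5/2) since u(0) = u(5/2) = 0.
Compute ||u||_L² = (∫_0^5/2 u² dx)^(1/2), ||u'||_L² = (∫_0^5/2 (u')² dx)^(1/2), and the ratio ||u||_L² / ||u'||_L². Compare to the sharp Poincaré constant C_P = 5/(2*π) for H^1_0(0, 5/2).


||u||_L² / ||u'||_L² = 5/(4*π) < C_P = 5/(2*π).

u(x) = sin(4*π/5·x), so u'(x) = 4*π*cos(4*π*x/5)/5.
Writing u(x) = A·sin(kπx/L) with A = 1 and k = 2, use ∫_0^L sin²(kπx/L) dx = L/2 and ∫_0^L cos²(kπx/L) dx = L/2.
u² = 1·sin²(4*π/5·x) and (u')² = 16*π^2/25·cos²(4*π/5·x), and each of sin², cos² integrates to L/2 = 5/4 over (0, 5/2).
∫_0^5/2 u² dx = 5/4, so ||u||_L² = sqrt(5)/2.
∫_0^5/2 (u')² dx = 4*π^2/5, so ||u'||_L² = 2*sqrt(5)*π/5.
Ratio ||u||_L² / ||u'||_L² = 5/(4*π).
Sharp Poincaré constant on H^1_0(0, 5/2) is C_P = L/π = 5/(2*π), achieved by sin(2*π/5·x).
This is the k = 2 harmonic; the ratio L/(kπ) is strictly less than C_P = L/π, consistent with the sharp inequality ||u||_L² ≤ C_P ||u'||_L².


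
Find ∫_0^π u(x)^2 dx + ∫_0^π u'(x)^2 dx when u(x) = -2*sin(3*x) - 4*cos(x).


||u||_{H^1(0,π)}^2 = 36*π

u'(x) = 4*sin(x) - 6*cos(3*x).
Expand u² and (u')² and integrate term by term on (0, π), using: for integers n ≥ 1, ∫_0^π sin²(nx) dx = ∫_0^π cos²(nx) dx = π/2; for n ≠ n', ∫_0^π sin(nx)sin(n'x) dx = ∫_0^π cos(nx)cos(n'x) dx = 0; and by product-to-sum, ∫_0^π sin(nx)cos(n'x) dx = ½∫_0^π [sin((n+n')x) + sin((n−n')x)] dx, which is 0 when n+n' is even and 2n/(n²−n'²) when n+n' is odd (it need not vanish on (0, π)).
  u² squared terms: (-4)²·∫cos(x)² dx = 16·π/2 = 8*π;  (-2)²·∫sin(3x)² dx = 4·π/2 = 2*π.
  u² cross terms: 2·(-4)·(-2)·∫cos(x)·sin(3x) dx = 16·(0) = 0.
  So ∫_0^π u² dx = 8*π + 2*π + 0 = 10*π.
  (u')² squared terms: (-6)²·∫cos(3x)² dx = 36·π/2 = 18*π;  (4)²·∫sin(x)² dx = 16·π/2 = 8*π.
  (u')² cross terms: 2·(-6)·(4)·∫cos(3x)·sin(x) dx = -48·(0) = 0.
  So ∫_0^π (u')² dx = 18*π + 8*π + 0 = 26*π.
||u||_{H^1}^2 = (10*π) + (26*π) = 36*π.


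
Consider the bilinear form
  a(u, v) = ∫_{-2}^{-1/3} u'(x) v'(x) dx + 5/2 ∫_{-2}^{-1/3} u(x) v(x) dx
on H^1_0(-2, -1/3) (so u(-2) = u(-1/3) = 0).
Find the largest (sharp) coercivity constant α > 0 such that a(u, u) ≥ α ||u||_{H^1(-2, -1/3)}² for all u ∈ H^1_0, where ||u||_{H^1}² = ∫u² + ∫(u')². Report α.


α = 1

Coercivity of a(·,·) on H^1_0(-2, -1/3) means a(u, u) ≥ α ||u||_{H^1}² for every u ∈ H^1_0.
The interval has length L = 5/3, and Poincaré/coercivity depend only on L. Here a(u, u) = ∫(u')² + (5/2)·∫u².
Here c = 5/2 ≥ 1, so a(u,u) = ∫(u')² + c∫u² ≥ ∫(u')² + ∫u² = ||u||_{H^1}², i.e. α = 1 works. No larger α is possible: a(u,u) ≥ α||u||_{H^1}² means (1−α)∫(u')² ≥ (α−c)∫u², and for the modes u_n = sin(nπ(x−x₀)/L) (x₀ the left endpoint) one has ∫u_n²/∫(u_n')² = (L/(nπ))² → 0, so a(u_n,u_n)/||u_n||_{H^1}² → 1. Hence the optimal constant is α = 1.
Therefore α = 1.
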